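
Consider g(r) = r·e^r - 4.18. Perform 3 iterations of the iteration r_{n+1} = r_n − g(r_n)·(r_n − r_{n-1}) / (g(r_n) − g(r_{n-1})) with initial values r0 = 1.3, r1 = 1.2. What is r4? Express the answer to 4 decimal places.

g(1.3) = 0.590086, g(1.2) = -0.195860
r2 = 1.200000 − (-0.195860)·(1.200000 − 1.300000) / (-0.195860 − 0.590086) = 1.200000 − (0.019586)/(-0.785945) = 1.224920
g(1.224920) = -0.010500
r3 = 1.224920 − (-0.010500)·(1.224920 − 1.200000) / (-0.010500 − (-0.195860)) = 1.224920 − (-0.000262)/(0.185359) = 1.226332
g(1.226332) = 0.000202
r4 = 1.226332 − 0.000202·(1.226332 − 1.224920) / (0.000202 − (-0.010500)) = 1.226332 − (0.000000)/(0.010702) = 1.226305

1.2263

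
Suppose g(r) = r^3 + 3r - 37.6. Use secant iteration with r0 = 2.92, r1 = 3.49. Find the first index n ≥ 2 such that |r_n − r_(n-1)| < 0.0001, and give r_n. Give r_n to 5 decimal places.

n = 5, r_n = 3.05250

g(2.92) = -3.9429120, g(3.49) = 15.3785490
r2 = 3.4900000 − 15.3785490·(0.5700000)/(19.3214610) = 3.0363194;  |Δ| = 0.4536806
g(3.0363194) = -0.4984996
r3 = 3.0363194 − (-0.4984996)·(-0.4536806)/(-15.8770486) = 3.0505638;  |Δ| = 0.0142444
g(3.0505638) = -0.0599467
r4 = 3.0505638 − (-0.0599467)·(0.0142444)/(0.4385529) = 3.0525109;  |Δ| = 0.0019471
g(3.0525109) = 0.0002881
r5 = 3.0525109 − 0.0002881·(0.0019471)/(0.0602348) = 3.0525016;  |Δ| = 0.0000093
|r5 − r4| = 0.0000093 < 0.0001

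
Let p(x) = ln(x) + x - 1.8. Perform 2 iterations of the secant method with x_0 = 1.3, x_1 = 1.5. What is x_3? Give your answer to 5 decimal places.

1.43725

p(1.3) = -0.2376357, p(1.5) = 0.1054651
x_2 = 1.5000000 − 0.1054651·(1.5000000 − 1.3000000) / (0.1054651 − (-0.2376357)) = 1.5000000 − (0.0210930)/(0.3431008) = 1.4385224
p(1.4385224) = 0.0021388
x_3 = 1.4385224 − 0.0021388·(1.4385224 − 1.5000000) / (0.0021388 − 0.1054651) = 1.4385224 − (-0.0001315)/(-0.1033263) = 1.4372498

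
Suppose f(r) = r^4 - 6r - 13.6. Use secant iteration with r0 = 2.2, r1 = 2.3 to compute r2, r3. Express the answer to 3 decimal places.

2.285, 2.286

f(2.2) = -3.37440, f(2.3) = 0.58410
r2 = 2.30000 − 0.58410·(2.30000 − 2.20000) / (0.58410 − (-3.37440)) = 2.30000 − (0.05841)/(3.95850) = 2.28524
f(2.28524) = -0.03861
r3 = 2.28524 − (-0.03861)·(2.28524 − 2.30000) / (-0.03861 − 0.58410) = 2.28524 − (0.00057)/(-0.62271) = 2.28616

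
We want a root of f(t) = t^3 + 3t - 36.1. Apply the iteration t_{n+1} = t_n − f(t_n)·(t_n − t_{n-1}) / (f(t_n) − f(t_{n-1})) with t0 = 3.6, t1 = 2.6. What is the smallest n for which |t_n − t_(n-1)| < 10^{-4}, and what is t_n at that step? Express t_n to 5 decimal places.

f(3.6) = 21.3560000, f(2.6) = -10.7240000
t2 = 2.6000000 − (-10.7240000)·(-1.0000000)/(-32.0800000) = 2.9342893;  |Δ| = 0.3342893
f(2.9342893) = -2.0327443
t3 = 2.9342893 − (-2.0327443)·(0.3342893)/(8.6912557) = 3.0124741;  |Δ| = 0.0781849
f(3.0124741) = 0.2756266
t4 = 3.0124741 − 0.2756266·(0.0781849)/(2.3083709) = 3.0031386;  |Δ| = 0.0093355
f(3.0031386) = -0.0057525
t5 = 3.0031386 − (-0.0057525)·(-0.0093355)/(-0.2813791) = 3.0033295;  |Δ| = 0.0001909
f(3.0033295) = -0.0000157
t6 = 3.0033295 − (-0.0000157)·(0.0001909)/(0.0057368) = 3.0033300;  |Δ| = 0.0000005
|t6 − t5| = 0.0000005 < 10^{-4}

n = 6, t_n = 3.00333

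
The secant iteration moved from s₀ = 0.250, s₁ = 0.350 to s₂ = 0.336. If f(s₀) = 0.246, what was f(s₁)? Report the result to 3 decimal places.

-0.040

The secant line through (0.250, 0.246) and (0.350, f(s₁)) crosses zero at s₂ = 0.336.
So (0.250, 0.246), (0.350, f(s₁)), (0.336, 0) are collinear:
f(s₁) = 0.246 · (0.350 − 0.336) / (0.250 − 0.336) = 0.246 · (0.01400)/(-0.08600) = -0.04005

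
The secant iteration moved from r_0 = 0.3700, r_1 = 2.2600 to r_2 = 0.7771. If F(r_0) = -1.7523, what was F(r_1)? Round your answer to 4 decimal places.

6.3829

The secant line through (0.3700, -1.7523) and (2.2600, F(r_1)) crosses zero at r_2 = 0.7771.
So (0.3700, -1.7523), (2.2600, F(r_1)), (0.7771, 0) are collinear:
F(r_1) = -1.7523 · (2.2600 − 0.7771) / (0.3700 − 0.7771) = -1.7523 · (1.482900)/(-0.407100) = 6.382917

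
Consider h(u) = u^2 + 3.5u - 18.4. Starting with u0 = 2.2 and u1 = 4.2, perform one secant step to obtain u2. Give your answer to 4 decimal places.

h(2.2) = -5.860000, h(4.2) = 13.940000
u2 = 4.200000 − 13.940000·(4.200000 − 2.200000) / (13.940000 − (-5.860000)) = 4.200000 − (27.880000)/(19.800000) = 2.791919

2.7919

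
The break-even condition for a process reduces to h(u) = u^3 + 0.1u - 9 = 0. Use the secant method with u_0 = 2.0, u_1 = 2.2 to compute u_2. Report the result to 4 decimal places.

2.0600

h(2.0) = -0.800000, h(2.2) = 1.868000
u_2 = 2.200000 − 1.868000·(2.200000 − 2.000000) / (1.868000 − (-0.800000)) = 2.200000 − (0.373600)/(2.668000) = 2.059970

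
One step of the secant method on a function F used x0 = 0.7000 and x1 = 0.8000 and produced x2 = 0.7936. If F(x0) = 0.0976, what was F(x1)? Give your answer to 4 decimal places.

The secant line through (0.7000, 0.0976) and (0.8000, F(x1)) crosses zero at x2 = 0.7936.
So (0.7000, 0.0976), (0.8000, F(x1)), (0.7936, 0) are collinear:
F(x1) = 0.0976 · (0.8000 − 0.7936) / (0.7000 − 0.7936) = 0.0976 · (0.006400)/(-0.093600) = -0.006674

-0.0067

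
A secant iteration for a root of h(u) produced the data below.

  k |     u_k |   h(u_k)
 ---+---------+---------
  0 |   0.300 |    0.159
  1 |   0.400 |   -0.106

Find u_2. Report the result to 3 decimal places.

u_2 = 0.400 − (-0.106)·(0.400 − 0.300) / (-0.106 − 0.159)
   = 0.400 − (-0.01060)/(-0.26500) = 0.36000

0.360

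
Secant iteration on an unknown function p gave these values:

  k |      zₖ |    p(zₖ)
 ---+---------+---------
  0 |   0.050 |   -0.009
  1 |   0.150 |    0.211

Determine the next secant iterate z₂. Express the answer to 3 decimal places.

z₂ = 0.150 − 0.211·(0.150 − 0.050) / (0.211 − (-0.009))
   = 0.150 − (0.02110)/(0.22000) = 0.05409

0.054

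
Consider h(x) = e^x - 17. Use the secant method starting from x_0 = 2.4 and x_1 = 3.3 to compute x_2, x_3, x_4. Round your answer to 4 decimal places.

h(2.4) = -5.976824, h(3.3) = 10.112639
x_2 = 3.300000 − 10.112639·(3.300000 − 2.400000) / (10.112639 − (-5.976824)) = 3.300000 − (9.101375)/(16.089463) = 2.734327
h(2.734327) = -1.600624
x_3 = 2.734327 − (-1.600624)·(2.734327 − 3.300000) / (-1.600624 − 10.112639) = 2.734327 − (0.905430)/(-11.713263) = 2.811627
h(2.811627) = -0.363043
x_4 = 2.811627 − (-0.363043)·(2.811627 − 2.734327) / (-0.363043 − (-1.600624)) = 2.811627 − (-0.028063)/(1.237581) = 2.834302

2.7343, 2.8116, 2.8343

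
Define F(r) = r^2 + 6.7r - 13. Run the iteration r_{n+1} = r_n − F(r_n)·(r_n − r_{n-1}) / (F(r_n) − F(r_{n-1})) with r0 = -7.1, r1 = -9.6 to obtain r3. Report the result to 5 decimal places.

F(-7.1) = -10.1600000, F(-9.6) = 14.8400000
r2 = -9.6000000 − 14.8400000·(-9.6000000 − (-7.1000000)) / (14.8400000 − (-10.1600000)) = -9.6000000 − (-37.1000000)/(25.0000000) = -8.1160000
F(-8.1160000) = -1.5077440
r3 = -8.1160000 − (-1.5077440)·(-8.1160000 − (-9.6000000)) / (-1.5077440 − 14.8400000) = -8.1160000 − (-2.2374921)/(-16.3477440) = -8.2528686

-8.25287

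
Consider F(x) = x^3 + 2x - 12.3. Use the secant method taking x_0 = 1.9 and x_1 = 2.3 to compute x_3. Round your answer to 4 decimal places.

2.0197

F(1.9) = -1.641000, F(2.3) = 4.467000
x_2 = 2.300000 − 4.467000·(2.300000 − 1.900000) / (4.467000 − (-1.641000)) = 2.300000 − (1.786800)/(6.108000) = 2.007466
F(2.007466) = -0.195147
x_3 = 2.007466 − (-0.195147)·(2.007466 − 2.300000) / (-0.195147 − 4.467000) = 2.007466 − (0.057087)/(-4.662147) = 2.019710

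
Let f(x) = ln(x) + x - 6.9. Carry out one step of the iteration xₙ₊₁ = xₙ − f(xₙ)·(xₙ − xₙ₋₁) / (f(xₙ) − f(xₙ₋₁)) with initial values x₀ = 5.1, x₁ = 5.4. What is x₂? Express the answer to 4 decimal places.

5.2434

f(5.1) = -0.170759, f(5.4) = 0.186399
x₂ = 5.400000 − 0.186399·(5.400000 − 5.100000) / (0.186399 − (-0.170759)) = 5.400000 − (0.055920)/(0.357158) = 5.243432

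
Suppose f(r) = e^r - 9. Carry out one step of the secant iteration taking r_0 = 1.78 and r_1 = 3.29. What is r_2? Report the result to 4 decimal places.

f(1.78) = -3.070144, f(3.29) = 17.842864
r_2 = 3.290000 − 17.842864·(3.290000 − 1.780000) / (17.842864 − (-3.070144)) = 3.290000 − (26.942724)/(20.913007) = 2.001676

2.0017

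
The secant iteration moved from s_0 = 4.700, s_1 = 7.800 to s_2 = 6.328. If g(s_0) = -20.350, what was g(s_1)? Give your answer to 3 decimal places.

The secant line through (4.700, -20.350) and (7.800, g(s_1)) crosses zero at s_2 = 6.328.
So (4.700, -20.350), (7.800, g(s_1)), (6.328, 0) are collinear:
g(s_1) = -20.350 · (7.800 − 6.328) / (4.700 − 6.328) = -20.350 · (1.47200)/(-1.62800) = 18.40000

18.400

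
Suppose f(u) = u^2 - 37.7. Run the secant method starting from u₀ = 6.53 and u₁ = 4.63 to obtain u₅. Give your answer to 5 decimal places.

6.14003

f(6.53) = 4.9409000, f(4.63) = -16.2631000
u₂ = 4.6300000 − (-16.2631000)·(4.6300000 − 6.5300000) / (-16.2631000 − 4.9409000) = 4.6300000 − (30.8998900)/(-21.2040000) = 6.0872670
f(6.0872670) = -0.6451802
u₃ = 6.0872670 − (-0.6451802)·(6.0872670 − 4.6300000) / (-0.6451802 − (-16.2631000)) = 6.0872670 − (-0.9401998)/(15.6179198) = 6.1474671
f(6.1474671) = 0.0913516
u₄ = 6.1474671 − 0.0913516·(6.1474671 − 6.0872670) / (0.0913516 − (-0.6451802)) = 6.1474671 − (0.0054994)/(0.7365318) = 6.1400005
f(6.1400005) = -0.0003937
u₅ = 6.1400005 − (-0.0003937)·(6.1400005 − 6.1474671) / (-0.0003937 − 0.0913516) = 6.1400005 − (0.0000029)/(-0.0917454) = 6.1400326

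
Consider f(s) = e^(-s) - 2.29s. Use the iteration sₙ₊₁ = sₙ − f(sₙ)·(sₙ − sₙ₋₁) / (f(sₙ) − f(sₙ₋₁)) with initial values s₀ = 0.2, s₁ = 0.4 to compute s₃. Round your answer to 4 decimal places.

f(0.2) = 0.360731, f(0.4) = -0.245680
s₂ = 0.400000 − (-0.245680)·(0.400000 − 0.200000) / (-0.245680 − 0.360731) = 0.400000 − (-0.049136)/(-0.606411) = 0.318972
f(0.318972) = -0.003551
s₃ = 0.318972 − (-0.003551)·(0.318972 − 0.400000) / (-0.003551 − (-0.245680)) = 0.318972 − (0.000288)/(0.242129) = 0.317784

0.3178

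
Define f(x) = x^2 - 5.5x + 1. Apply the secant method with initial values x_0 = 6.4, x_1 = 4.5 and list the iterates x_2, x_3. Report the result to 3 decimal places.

f(6.4) = 6.76000, f(4.5) = -3.50000
x_2 = 4.50000 − (-3.50000)·(4.50000 − 6.40000) / (-3.50000 − 6.76000) = 4.50000 − (6.65000)/(-10.26000) = 5.14815
f(5.14815) = -0.81139
x_3 = 5.14815 − (-0.81139)·(5.14815 − 4.50000) / (-0.81139 − (-3.50000)) = 5.14815 − (-0.52590)/(2.68861) = 5.34375

5.148, 5.344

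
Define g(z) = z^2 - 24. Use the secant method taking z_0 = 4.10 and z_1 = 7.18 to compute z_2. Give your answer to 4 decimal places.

4.7374

g(4.10) = -7.190000, g(7.18) = 27.552400
z_2 = 7.180000 − 27.552400·(7.180000 − 4.100000) / (27.552400 − (-7.190000)) = 7.180000 − (84.861392)/(34.742400) = 4.737411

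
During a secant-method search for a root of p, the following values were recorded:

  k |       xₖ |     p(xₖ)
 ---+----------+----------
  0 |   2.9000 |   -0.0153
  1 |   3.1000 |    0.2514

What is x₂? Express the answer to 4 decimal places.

x₂ = 3.1000 − 0.2514·(3.1000 − 2.9000) / (0.2514 − (-0.0153))
   = 3.1000 − (0.050280)/(0.266700) = 2.911474

2.9115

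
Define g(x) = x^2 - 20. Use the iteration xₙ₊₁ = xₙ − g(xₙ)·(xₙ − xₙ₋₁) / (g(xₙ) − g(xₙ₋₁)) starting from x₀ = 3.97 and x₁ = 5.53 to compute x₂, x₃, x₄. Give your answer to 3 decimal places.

4.416, 4.466, 4.472

g(3.97) = -4.23910, g(5.53) = 10.58090
x₂ = 5.53000 − 10.58090·(5.53000 − 3.97000) / (10.58090 − (-4.23910)) = 5.53000 − (16.50620)/(14.82000) = 4.41622
g(4.41622) = -0.49699
x₃ = 4.41622 − (-0.49699)·(4.41622 − 5.53000) / (-0.49699 − 10.58090) = 4.41622 − (0.55354)/(-11.07789) = 4.46619
g(4.46619) = -0.05316
x₄ = 4.46619 − (-0.05316)·(4.46619 − 4.41622) / (-0.05316 − (-0.49699)) = 4.46619 − (-0.00266)/(0.44384) = 4.47217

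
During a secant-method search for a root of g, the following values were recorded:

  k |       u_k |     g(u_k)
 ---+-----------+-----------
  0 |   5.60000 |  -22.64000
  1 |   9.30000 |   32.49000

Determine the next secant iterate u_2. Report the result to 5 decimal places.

7.11946

u_2 = 9.30000 − 32.49000·(9.30000 − 5.60000) / (32.49000 − (-22.64000))
   = 9.30000 − (120.2130000)/(55.1300000) = 7.1194631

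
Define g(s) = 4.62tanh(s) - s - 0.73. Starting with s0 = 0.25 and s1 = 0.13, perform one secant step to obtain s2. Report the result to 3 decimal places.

0.206

g(0.25) = 0.15152, g(0.13) = -0.26276
s2 = 0.13000 − (-0.26276)·(0.13000 − 0.25000) / (-0.26276 − 0.15152) = 0.13000 − (0.03153)/(-0.41428) = 0.20611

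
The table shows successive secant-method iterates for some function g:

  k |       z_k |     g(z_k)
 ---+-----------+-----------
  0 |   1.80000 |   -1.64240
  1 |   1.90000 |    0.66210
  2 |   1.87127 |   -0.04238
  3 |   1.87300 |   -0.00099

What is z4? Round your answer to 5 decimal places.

1.87304

z4 = 1.87300 − (-0.00099)·(1.87300 − 1.87127) / (-0.00099 − (-0.04238))
   = 1.87300 − (-0.0000017)/(0.0413900) = 1.8730414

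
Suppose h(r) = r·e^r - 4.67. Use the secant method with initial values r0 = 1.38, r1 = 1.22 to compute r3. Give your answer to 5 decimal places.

h(1.38) = 0.8153642, h(1.22) = -0.5376310
r2 = 1.2200000 − (-0.5376310)·(1.2200000 − 1.3800000) / (-0.5376310 − 0.8153642) = 1.2200000 − (0.0860210)/(-1.3529952) = 1.2835782
h(1.2835782) = -0.0368833
r3 = 1.2835782 − (-0.0368833)·(1.2835782 − 1.2200000) / (-0.0368833 − (-0.5376310)) = 1.2835782 − (-0.0023450)/(0.5007476) = 1.2882611

1.28826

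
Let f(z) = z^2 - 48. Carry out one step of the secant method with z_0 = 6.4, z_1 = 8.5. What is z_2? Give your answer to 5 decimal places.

f(6.4) = -7.0400000, f(8.5) = 24.2500000
z_2 = 8.5000000 − 24.2500000·(8.5000000 − 6.4000000) / (24.2500000 − (-7.0400000)) = 8.5000000 − (50.9250000)/(31.2900000) = 6.8724832

6.87248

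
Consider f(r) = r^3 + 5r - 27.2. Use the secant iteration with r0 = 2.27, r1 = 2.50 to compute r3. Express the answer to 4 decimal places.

f(2.27) = -4.152917, f(2.50) = 0.925000
r2 = 2.500000 − 0.925000·(2.500000 − 2.270000) / (0.925000 − (-4.152917)) = 2.500000 − (0.212750)/(5.077917) = 2.458103
f(2.458103) = -0.056964
r3 = 2.458103 − (-0.056964)·(2.458103 − 2.500000) / (-0.056964 − 0.925000) = 2.458103 − (0.002387)/(-0.981964) = 2.460533

2.4605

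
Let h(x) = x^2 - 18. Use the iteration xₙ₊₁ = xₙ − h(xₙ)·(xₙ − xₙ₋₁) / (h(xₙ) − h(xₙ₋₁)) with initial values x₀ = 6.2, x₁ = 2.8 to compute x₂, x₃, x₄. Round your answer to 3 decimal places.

3.929, 4.310, 4.240

h(6.2) = 20.44000, h(2.8) = -10.16000
x₂ = 2.80000 − (-10.16000)·(2.80000 − 6.20000) / (-10.16000 − 20.44000) = 2.80000 − (34.54400)/(-30.60000) = 3.92889
h(3.92889) = -2.56383
x₃ = 3.92889 − (-2.56383)·(3.92889 − 2.80000) / (-2.56383 − (-10.16000)) = 3.92889 − (-2.89428)/(7.59617) = 4.30991
h(4.30991) = 0.57530
x₄ = 4.30991 − 0.57530·(4.30991 − 3.92889) / (0.57530 − (-2.56383)) = 4.30991 − (0.21920)/(3.13914) = 4.24008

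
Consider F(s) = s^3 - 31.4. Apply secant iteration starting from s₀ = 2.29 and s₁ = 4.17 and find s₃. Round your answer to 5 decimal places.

3.08289

F(2.29) = -19.3910110, F(4.17) = 41.1117130
s₂ = 4.1700000 − 41.1117130·(4.1700000 − 2.2900000) / (41.1117130 − (-19.3910110)) = 4.1700000 − (77.2900204)/(60.5027240) = 2.8925365
F(2.8925365) = -7.1988194
s₃ = 2.8925365 − (-7.1988194)·(2.8925365 − 4.1700000) / (-7.1988194 − 41.1117130) = 2.8925365 − (9.1962289)/(-48.3105324) = 3.0828931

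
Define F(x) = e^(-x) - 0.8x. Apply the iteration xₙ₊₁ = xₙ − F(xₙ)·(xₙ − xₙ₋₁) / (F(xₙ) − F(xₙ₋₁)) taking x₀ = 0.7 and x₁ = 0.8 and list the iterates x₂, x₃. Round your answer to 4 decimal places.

0.6502, 0.6516

F(0.7) = -0.063415, F(0.8) = -0.190671
x₂ = 0.800000 − (-0.190671)·(0.800000 − 0.700000) / (-0.190671 − (-0.063415)) = 0.800000 − (-0.019067)/(-0.127256) = 0.650168
F(0.650168) = 0.001824
x₃ = 0.650168 − 0.001824·(0.650168 − 0.800000) / (0.001824 − (-0.190671)) = 0.650168 − (-0.000273)/(0.192495) = 0.651588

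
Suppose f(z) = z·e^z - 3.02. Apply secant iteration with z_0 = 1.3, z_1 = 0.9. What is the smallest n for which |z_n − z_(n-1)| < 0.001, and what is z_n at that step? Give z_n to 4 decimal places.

f(1.3) = 1.750086, f(0.9) = -0.806357
z_2 = 0.900000 − (-0.806357)·(-0.400000)/(-2.556443) = 1.026169;  |Δ| = 0.126169
f(1.026169) = -0.156626
z_3 = 1.026169 − (-0.156626)·(0.126169)/(0.649731) = 1.056583;  |Δ| = 0.030415
f(1.056583) = 0.019288
z_4 = 1.056583 − 0.019288·(0.030415)/(0.175914) = 1.053248;  |Δ| = 0.003335
f(1.053248) = -0.000391
z_5 = 1.053248 − (-0.000391)·(-0.003335)/(-0.019679) = 1.053315;  |Δ| = 0.000066
|z_5 − z_4| = 0.000066 < 0.001

n = 5, z_n = 1.0533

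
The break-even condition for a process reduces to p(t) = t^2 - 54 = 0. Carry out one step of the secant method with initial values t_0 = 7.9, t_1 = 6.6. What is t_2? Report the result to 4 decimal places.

p(7.9) = 8.410000, p(6.6) = -10.440000
t_2 = 6.600000 − (-10.440000)·(6.600000 − 7.900000) / (-10.440000 − 8.410000) = 6.600000 − (13.572000)/(-18.850000) = 7.320000

7.3200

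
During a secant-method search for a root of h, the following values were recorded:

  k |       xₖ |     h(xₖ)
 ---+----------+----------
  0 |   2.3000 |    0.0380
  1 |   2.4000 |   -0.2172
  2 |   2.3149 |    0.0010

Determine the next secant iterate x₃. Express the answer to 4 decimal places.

2.3153

x₃ = 2.3149 − 0.0010·(2.3149 − 2.4000) / (0.0010 − (-0.2172))
   = 2.3149 − (-0.000085)/(0.218200) = 2.315290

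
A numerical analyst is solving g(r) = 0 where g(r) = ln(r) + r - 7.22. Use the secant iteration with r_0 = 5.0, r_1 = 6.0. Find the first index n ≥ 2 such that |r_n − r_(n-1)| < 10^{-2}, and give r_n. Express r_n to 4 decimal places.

g(5.0) = -0.610562, g(6.0) = 0.571759
r_2 = 6.000000 − 0.571759·(1.000000)/(1.182322) = 5.516410;  |Δ| = 0.483590
g(5.516410) = 0.004137
r_3 = 5.516410 − 0.004137·(-0.483590)/(-0.567623) = 5.512885;  |Δ| = 0.003524
|r_3 − r_2| = 0.003524 < 10^{-2}

n = 3, r_n = 5.5129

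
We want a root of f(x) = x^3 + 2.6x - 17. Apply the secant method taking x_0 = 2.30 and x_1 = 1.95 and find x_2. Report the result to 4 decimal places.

f(2.30) = 1.147000, f(1.95) = -4.515125
x_2 = 1.950000 − (-4.515125)·(1.950000 − 2.300000) / (-4.515125 − 1.147000) = 1.950000 − (1.580294)/(-5.662125) = 2.229099

2.2291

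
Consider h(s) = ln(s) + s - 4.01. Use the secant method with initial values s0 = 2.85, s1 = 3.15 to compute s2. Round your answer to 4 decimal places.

2.9345

h(2.85) = -0.112681, h(3.15) = 0.287402
s2 = 3.150000 − 0.287402·(3.150000 − 2.850000) / (0.287402 − (-0.112681)) = 3.150000 − (0.086221)/(0.400083) = 2.934493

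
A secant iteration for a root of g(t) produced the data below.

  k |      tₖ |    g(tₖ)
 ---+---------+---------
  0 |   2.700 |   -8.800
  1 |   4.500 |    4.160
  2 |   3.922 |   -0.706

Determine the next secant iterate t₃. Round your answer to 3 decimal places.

4.006

t₃ = 3.922 − (-0.706)·(3.922 − 4.500) / (-0.706 − 4.160)
   = 3.922 − (0.40807)/(-4.86600) = 4.00586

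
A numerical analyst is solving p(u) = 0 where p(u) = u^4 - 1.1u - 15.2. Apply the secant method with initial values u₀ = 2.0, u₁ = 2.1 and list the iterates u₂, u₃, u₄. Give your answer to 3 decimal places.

2.042, 2.044, 2.044

p(2.0) = -1.40000, p(2.1) = 1.93810
u₂ = 2.10000 − 1.93810·(2.10000 − 2.00000) / (1.93810 − (-1.40000)) = 2.10000 − (0.19381)/(3.33810) = 2.04194
p(2.04194) = -0.06124
u₃ = 2.04194 − (-0.06124)·(2.04194 − 2.10000) / (-0.06124 − 1.93810) = 2.04194 − (0.00356)/(-1.99934) = 2.04372
p(2.04372) = -0.00255
u₄ = 2.04372 − (-0.00255)·(2.04372 − 2.04194) / (-0.00255 − (-0.06124)) = 2.04372 − (0.00000)/(0.05869) = 2.04380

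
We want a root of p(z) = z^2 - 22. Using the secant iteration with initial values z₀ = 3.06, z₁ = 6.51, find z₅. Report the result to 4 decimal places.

4.6904

p(3.06) = -12.636400, p(6.51) = 20.380100
z₂ = 6.510000 − 20.380100·(6.510000 − 3.060000) / (20.380100 − (-12.636400)) = 6.510000 − (70.311345)/(33.016500) = 4.380418
p(4.380418) = -2.811938
z₃ = 4.380418 − (-2.811938)·(4.380418 − 6.510000) / (-2.811938 − 20.380100) = 4.380418 − (5.988253)/(-23.192038) = 4.638621
p(4.638621) = -0.483196
z₄ = 4.638621 − (-0.483196)·(4.638621 − 4.380418) / (-0.483196 − (-2.811938)) = 4.638621 − (-0.124763)/(2.328743) = 4.692196
p(4.692196) = 0.016704
z₅ = 4.692196 − 0.016704·(4.692196 − 4.638621) / (0.016704 − (-0.483196)) = 4.692196 − (0.000895)/(0.499899) = 4.690406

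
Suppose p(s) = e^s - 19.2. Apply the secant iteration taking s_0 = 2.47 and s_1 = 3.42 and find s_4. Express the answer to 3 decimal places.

p(2.47) = -7.37755, p(3.42) = 11.36942
s_2 = 3.42000 − 11.36942·(3.42000 − 2.47000) / (11.36942 − (-7.37755)) = 3.42000 − (10.80094)/(18.74697) = 2.84386
p(2.84386) = -2.01810
s_3 = 2.84386 − (-2.01810)·(2.84386 − 3.42000) / (-2.01810 − 11.36942) = 2.84386 − (1.16272)/(-13.38752) = 2.93071
p(2.93071) = -0.45912
s_4 = 2.93071 − (-0.45912)·(2.93071 − 2.84386) / (-0.45912 − (-2.01810)) = 2.93071 − (-0.03987)/(1.55898) = 2.95628

2.956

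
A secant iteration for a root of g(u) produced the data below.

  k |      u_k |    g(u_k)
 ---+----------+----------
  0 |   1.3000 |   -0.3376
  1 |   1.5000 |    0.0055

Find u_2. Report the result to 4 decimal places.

1.4968

u_2 = 1.5000 − 0.0055·(1.5000 − 1.3000) / (0.0055 − (-0.3376))
   = 1.5000 − (0.001100)/(0.343100) = 1.496794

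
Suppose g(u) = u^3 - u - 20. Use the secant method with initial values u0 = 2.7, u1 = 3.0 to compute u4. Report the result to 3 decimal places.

2.837

g(2.7) = -3.01700, g(3.0) = 4.00000
u2 = 3.00000 − 4.00000·(3.00000 − 2.70000) / (4.00000 − (-3.01700)) = 3.00000 − (1.20000)/(7.01700) = 2.82899
g(2.82899) = -0.18814
u3 = 2.82899 − (-0.18814)·(2.82899 − 3.00000) / (-0.18814 − 4.00000) = 2.82899 − (0.03217)/(-4.18814) = 2.83667
g(2.83667) = -0.01087
u4 = 2.83667 − (-0.01087)·(2.83667 − 2.82899) / (-0.01087 − (-0.18814)) = 2.83667 − (-0.00008)/(0.17726) = 2.83714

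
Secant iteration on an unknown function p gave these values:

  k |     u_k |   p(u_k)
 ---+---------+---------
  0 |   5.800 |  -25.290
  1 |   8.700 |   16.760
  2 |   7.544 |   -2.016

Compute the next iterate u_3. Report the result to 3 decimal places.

u_3 = 7.544 − (-2.016)·(7.544 − 8.700) / (-2.016 − 16.760)
   = 7.544 − (2.33050)/(-18.77600) = 7.66812

7.668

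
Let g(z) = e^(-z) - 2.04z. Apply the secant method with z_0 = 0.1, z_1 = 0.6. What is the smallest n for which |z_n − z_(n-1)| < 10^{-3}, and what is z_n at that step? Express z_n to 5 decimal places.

n = 4, z_n = 0.34661

g(0.1) = 0.7008374, g(0.6) = -0.6751884
z_2 = 0.6000000 − (-0.6751884)·(0.5000000)/(-1.3760258) = 0.3546600;  |Δ| = 0.2453400
g(0.3546600) = -0.0220945
z_3 = 0.3546600 − (-0.0220945)·(-0.2453400)/(0.6530939) = 0.3463600;  |Δ| = 0.0083000
g(0.3463600) = 0.0006834
z_4 = 0.3463600 − 0.0006834·(-0.0083000)/(0.0227779) = 0.3466090;  |Δ| = 0.0002490
|z_4 − z_3| = 0.0002490 < 10^{-3}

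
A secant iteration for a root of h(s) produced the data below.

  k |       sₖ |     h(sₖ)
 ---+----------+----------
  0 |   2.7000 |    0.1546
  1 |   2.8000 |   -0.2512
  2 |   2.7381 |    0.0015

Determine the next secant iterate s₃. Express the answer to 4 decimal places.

s₃ = 2.7381 − 0.0015·(2.7381 − 2.8000) / (0.0015 − (-0.2512))
   = 2.7381 − (-0.000093)/(0.252700) = 2.738467

2.7385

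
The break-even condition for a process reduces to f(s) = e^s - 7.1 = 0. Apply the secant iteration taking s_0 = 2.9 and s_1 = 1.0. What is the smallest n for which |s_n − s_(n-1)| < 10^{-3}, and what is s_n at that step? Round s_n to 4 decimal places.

n = 7, s_n = 1.9601

f(2.9) = 11.074145, f(1.0) = -4.381718
s_2 = 1.000000 − (-4.381718)·(-1.900000)/(-15.455864) = 1.538648;  |Δ| = 0.538648
f(1.538648) = -2.441714
s_3 = 1.538648 − (-2.441714)·(0.538648)/(1.940005) = 2.216596;  |Δ| = 0.677949
f(2.216596) = 2.076044
s_4 = 2.216596 − 2.076044·(0.677949)/(4.517758) = 1.905059;  |Δ| = 0.311538
f(1.905059) = -0.380198
s_5 = 1.905059 − (-0.380198)·(-0.311538)/(-2.456243) = 1.953281;  |Δ| = 0.048222
f(1.953281) = -0.048213
s_6 = 1.953281 − (-0.048213)·(0.048222)/(0.331986) = 1.960284;  |Δ| = 0.007003
f(1.960284) = 0.001345
s_7 = 1.960284 − 0.001345·(0.007003)/(0.049558) = 1.960094;  |Δ| = 0.000190
|s_7 − s_6| = 0.000190 < 10^{-3}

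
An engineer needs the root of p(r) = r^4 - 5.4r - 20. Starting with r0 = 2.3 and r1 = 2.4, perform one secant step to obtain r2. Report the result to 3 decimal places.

2.395

p(2.3) = -4.43590, p(2.4) = 0.21760
r2 = 2.40000 − 0.21760·(2.40000 − 2.30000) / (0.21760 − (-4.43590)) = 2.40000 − (0.02176)/(4.65350) = 2.39532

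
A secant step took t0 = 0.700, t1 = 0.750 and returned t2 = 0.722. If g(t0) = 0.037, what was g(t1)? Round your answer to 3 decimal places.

The secant line through (0.700, 0.037) and (0.750, g(t1)) crosses zero at t2 = 0.722.
So (0.700, 0.037), (0.750, g(t1)), (0.722, 0) are collinear:
g(t1) = 0.037 · (0.750 − 0.722) / (0.700 − 0.722) = 0.037 · (0.02800)/(-0.02200) = -0.04709

-0.047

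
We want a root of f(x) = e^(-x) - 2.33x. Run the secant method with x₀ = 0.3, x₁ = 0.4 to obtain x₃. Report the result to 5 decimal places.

0.31364

f(0.3) = 0.0418182, f(0.4) = -0.2616800
x₂ = 0.4000000 − (-0.2616800)·(0.4000000 − 0.3000000) / (-0.2616800 − 0.0418182) = 0.4000000 − (-0.0261680)/(-0.3034982) = 0.3137787
f(0.3137787) = -0.0004238
x₃ = 0.3137787 − (-0.0004238)·(0.3137787 − 0.4000000) / (-0.0004238 − (-0.2616800)) = 0.3137787 − (0.0000365)/(0.2612562) = 0.3136389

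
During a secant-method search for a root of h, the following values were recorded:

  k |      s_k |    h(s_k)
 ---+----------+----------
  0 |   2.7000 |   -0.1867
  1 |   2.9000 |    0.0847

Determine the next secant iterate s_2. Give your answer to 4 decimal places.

s_2 = 2.9000 − 0.0847·(2.9000 − 2.7000) / (0.0847 − (-0.1867))
   = 2.9000 − (0.016940)/(0.271400) = 2.837583

2.8376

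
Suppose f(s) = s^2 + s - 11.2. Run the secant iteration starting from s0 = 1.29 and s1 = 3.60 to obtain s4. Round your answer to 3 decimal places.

2.884

f(1.29) = -8.24590, f(3.60) = 5.36000
s2 = 3.60000 − 5.36000·(3.60000 − 1.29000) / (5.36000 − (-8.24590)) = 3.60000 − (12.38160)/(13.60590) = 2.68998
f(2.68998) = -1.27401
s3 = 2.68998 − (-1.27401)·(2.68998 − 3.60000) / (-1.27401 − 5.36000) = 2.68998 − (1.15937)/(-6.63401) = 2.86474
f(2.86474) = -0.12849
s4 = 2.86474 − (-0.12849)·(2.86474 − 2.68998) / (-0.12849 − (-1.27401)) = 2.86474 − (-0.02246)/(1.14551) = 2.88435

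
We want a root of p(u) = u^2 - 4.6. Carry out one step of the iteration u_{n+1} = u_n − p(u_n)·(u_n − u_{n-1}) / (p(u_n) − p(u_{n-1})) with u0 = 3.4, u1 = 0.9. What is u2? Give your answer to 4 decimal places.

1.7814

p(3.4) = 6.960000, p(0.9) = -3.790000
u2 = 0.900000 − (-3.790000)·(0.900000 − 3.400000) / (-3.790000 − 6.960000) = 0.900000 − (9.475000)/(-10.750000) = 1.781395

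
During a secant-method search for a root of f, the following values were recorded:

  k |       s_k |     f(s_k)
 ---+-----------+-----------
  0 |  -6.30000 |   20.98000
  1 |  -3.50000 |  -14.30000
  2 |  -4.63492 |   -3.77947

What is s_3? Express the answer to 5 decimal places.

s_3 = -4.63492 − (-3.77947)·(-4.63492 − (-3.50000)) / (-3.77947 − (-14.30000))
   = -4.63492 − (4.2893961)/(10.5205300) = -5.0426367

-5.04264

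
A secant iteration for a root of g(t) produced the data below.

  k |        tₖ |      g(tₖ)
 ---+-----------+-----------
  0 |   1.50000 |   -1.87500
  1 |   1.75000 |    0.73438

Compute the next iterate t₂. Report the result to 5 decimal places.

t₂ = 1.75000 − 0.73438·(1.75000 − 1.50000) / (0.73438 − (-1.87500))
   = 1.75000 − (0.1835950)/(2.6093800) = 1.6796404

1.67964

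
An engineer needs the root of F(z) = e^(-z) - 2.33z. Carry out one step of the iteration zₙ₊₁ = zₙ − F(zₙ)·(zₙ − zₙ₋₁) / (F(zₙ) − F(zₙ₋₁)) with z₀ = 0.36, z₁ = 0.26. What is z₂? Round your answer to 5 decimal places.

F(0.36) = -0.1411237, F(0.26) = 0.1652516
z₂ = 0.2600000 − 0.1652516·(0.2600000 − 0.3600000) / (0.1652516 − (-0.1411237)) = 0.2600000 − (-0.0165252)/(0.3063753) = 0.3139376

0.31394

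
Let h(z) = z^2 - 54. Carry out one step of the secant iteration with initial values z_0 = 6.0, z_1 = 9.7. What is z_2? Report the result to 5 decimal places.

h(6.0) = -18.0000000, h(9.7) = 40.0900000
z_2 = 9.7000000 − 40.0900000·(9.7000000 − 6.0000000) / (40.0900000 − (-18.0000000)) = 9.7000000 − (148.3330000)/(58.0900000) = 7.1464968

7.14650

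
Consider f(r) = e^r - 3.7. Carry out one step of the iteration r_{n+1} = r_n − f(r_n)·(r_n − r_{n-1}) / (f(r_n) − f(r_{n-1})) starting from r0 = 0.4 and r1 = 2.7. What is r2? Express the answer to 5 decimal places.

0.77936

f(0.4) = -2.2081753, f(2.7) = 11.1797317
r2 = 2.7000000 − 11.1797317·(2.7000000 − 0.4000000) / (11.1797317 − (-2.2081753)) = 2.7000000 − (25.7133830)/(13.3879070) = 0.7793575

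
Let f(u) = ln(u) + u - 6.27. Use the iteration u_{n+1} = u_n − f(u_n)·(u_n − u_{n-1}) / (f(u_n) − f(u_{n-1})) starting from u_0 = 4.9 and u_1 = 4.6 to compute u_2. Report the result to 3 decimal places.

4.719

f(4.9) = 0.21924, f(4.6) = -0.14394
u_2 = 4.60000 − (-0.14394)·(4.60000 − 4.90000) / (-0.14394 − 0.21924) = 4.60000 − (0.04318)/(-0.36318) = 4.71890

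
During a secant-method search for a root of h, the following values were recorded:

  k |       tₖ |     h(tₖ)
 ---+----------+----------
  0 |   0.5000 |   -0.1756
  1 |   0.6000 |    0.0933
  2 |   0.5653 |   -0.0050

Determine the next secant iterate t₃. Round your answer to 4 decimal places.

t₃ = 0.5653 − (-0.0050)·(0.5653 − 0.6000) / (-0.0050 − 0.0933)
   = 0.5653 − (0.000173)/(-0.098300) = 0.567065

0.5671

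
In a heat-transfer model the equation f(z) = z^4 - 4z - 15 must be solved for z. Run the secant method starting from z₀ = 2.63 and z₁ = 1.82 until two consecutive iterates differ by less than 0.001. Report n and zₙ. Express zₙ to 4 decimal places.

n = 6, zₙ = 2.2096

f(2.63) = 22.323506, f(1.82) = -11.308006
z₂ = 1.820000 − (-11.308006)·(-0.810000)/(-33.631512) = 2.092348;  |Δ| = 0.272348
f(2.092348) = -4.203197
z₃ = 2.092348 − (-4.203197)·(0.272348)/(7.104809) = 2.253469;  |Δ| = 0.161121
f(2.253469) = 1.773463
z₄ = 2.253469 − 1.773463·(0.161121)/(5.976661) = 2.205660;  |Δ| = 0.047810
f(2.205660) = -0.155053
z₅ = 2.205660 − (-0.155053)·(-0.047810)/(-1.928516) = 2.209504;  |Δ| = 0.003844
f(2.209504) = -0.005010
z₆ = 2.209504 − (-0.005010)·(0.003844)/(0.150042) = 2.209632;  |Δ| = 0.000128
|z₆ − z₅| = 0.000128 < 0.001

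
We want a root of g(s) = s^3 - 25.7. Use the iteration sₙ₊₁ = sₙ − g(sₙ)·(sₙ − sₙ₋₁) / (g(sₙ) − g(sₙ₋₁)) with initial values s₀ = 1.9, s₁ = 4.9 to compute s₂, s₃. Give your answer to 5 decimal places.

g(1.9) = -18.8410000, g(4.9) = 91.9490000
s₂ = 4.9000000 − 91.9490000·(4.9000000 − 1.9000000) / (91.9490000 − (-18.8410000)) = 4.9000000 − (275.8470000)/(110.7900000) = 2.4101814
g(2.4101814) = -11.6993176
s₃ = 2.4101814 − (-11.6993176)·(2.4101814 − 4.9000000) / (-11.6993176 − 91.9490000) = 2.4101814 − (29.1291782)/(-103.6483176) = 2.6912200

2.41018, 2.69122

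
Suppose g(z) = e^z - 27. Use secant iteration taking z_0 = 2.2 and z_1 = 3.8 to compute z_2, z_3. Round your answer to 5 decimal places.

3.00614, 3.22625

g(2.2) = -17.9749865, g(3.8) = 17.7011845
z_2 = 3.8000000 − 17.7011845·(3.8000000 − 2.2000000) / (17.7011845 − (-17.9749865)) = 3.8000000 − (28.3218952)/(35.6761710) = 3.0061397
g(3.0061397) = -6.7907642
z_3 = 3.0061397 − (-6.7907642)·(3.0061397 − 3.8000000) / (-6.7907642 − 17.7011845) = 3.0061397 − (5.3909180)/(-24.4919487) = 3.2262495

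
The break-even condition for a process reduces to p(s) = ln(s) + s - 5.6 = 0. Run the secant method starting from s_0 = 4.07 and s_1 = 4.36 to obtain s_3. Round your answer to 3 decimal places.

4.172

p(4.07) = -0.12636, p(4.36) = 0.23247
s_2 = 4.36000 − 0.23247·(4.36000 − 4.07000) / (0.23247 − (-0.12636)) = 4.36000 − (0.06742)/(0.35883) = 4.17212
p(4.17212) = 0.00054
s_3 = 4.17212 − 0.00054·(4.17212 − 4.36000) / (0.00054 − 0.23247) = 4.17212 − (-0.00010)/(-0.23193) = 4.17168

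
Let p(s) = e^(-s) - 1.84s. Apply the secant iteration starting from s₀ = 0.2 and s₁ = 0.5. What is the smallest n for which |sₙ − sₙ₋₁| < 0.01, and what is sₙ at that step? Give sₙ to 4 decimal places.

p(0.2) = 0.450731, p(0.5) = -0.313469
s₂ = 0.500000 − (-0.313469)·(0.300000)/(-0.764200) = 0.376942;  |Δ| = 0.123058
p(0.376942) = -0.007618
s₃ = 0.376942 − (-0.007618)·(-0.123058)/(0.305851) = 0.373877;  |Δ| = 0.003065
|s₃ − s₂| = 0.003065 < 0.01

n = 3, sₙ = 0.3739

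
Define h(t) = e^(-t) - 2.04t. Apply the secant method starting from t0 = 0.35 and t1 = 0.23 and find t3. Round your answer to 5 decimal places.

0.34661

h(0.35) = -0.0093119, h(0.23) = 0.3253336
t2 = 0.2300000 − 0.3253336·(0.2300000 − 0.3500000) / (0.3253336 − (-0.0093119)) = 0.2300000 − (-0.0390400)/(0.3346455) = 0.3466609
h(0.3466609) = -0.0001431
t3 = 0.3466609 − (-0.0001431)·(0.3466609 − 0.2300000) / (-0.0001431 − 0.3253336) = 0.3466609 − (-0.0000167)/(-0.3254767) = 0.3466096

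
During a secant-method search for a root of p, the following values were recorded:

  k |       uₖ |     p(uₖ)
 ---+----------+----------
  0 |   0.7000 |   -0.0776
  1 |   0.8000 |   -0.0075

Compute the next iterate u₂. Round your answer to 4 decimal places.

u₂ = 0.8000 − (-0.0075)·(0.8000 − 0.7000) / (-0.0075 − (-0.0776))
   = 0.8000 − (-0.000750)/(0.070100) = 0.810699

0.8107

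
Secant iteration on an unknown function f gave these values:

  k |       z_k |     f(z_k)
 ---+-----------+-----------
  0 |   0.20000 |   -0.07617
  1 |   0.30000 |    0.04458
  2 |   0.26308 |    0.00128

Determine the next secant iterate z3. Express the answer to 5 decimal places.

0.26199

z3 = 0.26308 − 0.00128·(0.26308 − 0.30000) / (0.00128 − 0.04458)
   = 0.26308 − (-0.0000473)/(-0.0433000) = 0.2619886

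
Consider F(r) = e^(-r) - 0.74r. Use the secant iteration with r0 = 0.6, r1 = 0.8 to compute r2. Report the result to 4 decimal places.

0.6847

F(0.6) = 0.104812, F(0.8) = -0.142671
r2 = 0.800000 − (-0.142671)·(0.800000 − 0.600000) / (-0.142671 − 0.104812) = 0.800000 − (-0.028534)/(-0.247483) = 0.684702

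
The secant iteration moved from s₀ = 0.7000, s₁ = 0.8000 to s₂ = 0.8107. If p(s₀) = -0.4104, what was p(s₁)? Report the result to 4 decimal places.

The secant line through (0.7000, -0.4104) and (0.8000, p(s₁)) crosses zero at s₂ = 0.8107.
So (0.7000, -0.4104), (0.8000, p(s₁)), (0.8107, 0) are collinear:
p(s₁) = -0.4104 · (0.8000 − 0.8107) / (0.7000 − 0.8107) = -0.4104 · (-0.010700)/(-0.110700) = -0.039668

-0.0397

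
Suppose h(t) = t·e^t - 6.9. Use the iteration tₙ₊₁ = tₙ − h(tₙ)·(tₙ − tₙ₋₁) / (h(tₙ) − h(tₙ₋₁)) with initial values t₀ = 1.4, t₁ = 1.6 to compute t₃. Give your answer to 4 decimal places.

h(1.4) = -1.222720, h(1.6) = 1.024852
t₂ = 1.600000 − 1.024852·(1.600000 − 1.400000) / (1.024852 − (-1.222720)) = 1.600000 − (0.204970)/(2.247572) = 1.508804
h(1.508804) = -0.078218
t₃ = 1.508804 − (-0.078218)·(1.508804 − 1.600000) / (-0.078218 − 1.024852) = 1.508804 − (0.007133)/(-1.103070) = 1.515270

1.5153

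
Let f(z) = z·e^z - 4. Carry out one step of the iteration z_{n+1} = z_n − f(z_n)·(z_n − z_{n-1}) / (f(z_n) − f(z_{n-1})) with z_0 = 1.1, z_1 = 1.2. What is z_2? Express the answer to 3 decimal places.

1.202

f(1.1) = -0.69542, f(1.2) = -0.01586
z_2 = 1.20000 − (-0.01586)·(1.20000 − 1.10000) / (-0.01586 − (-0.69542)) = 1.20000 − (-0.00159)/(0.67956) = 1.20233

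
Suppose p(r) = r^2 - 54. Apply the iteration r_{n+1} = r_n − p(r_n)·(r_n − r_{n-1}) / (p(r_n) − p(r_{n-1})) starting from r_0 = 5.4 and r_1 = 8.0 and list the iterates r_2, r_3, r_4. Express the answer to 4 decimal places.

p(5.4) = -24.840000, p(8.0) = 10.000000
r_2 = 8.000000 − 10.000000·(8.000000 − 5.400000) / (10.000000 − (-24.840000)) = 8.000000 − (26.000000)/(34.840000) = 7.253731
p(7.253731) = -1.383382
r_3 = 7.253731 − (-1.383382)·(7.253731 − 8.000000) / (-1.383382 − 10.000000) = 7.253731 − (1.032374)/(-11.383382) = 7.344423
p(7.344423) = -0.059455
r_4 = 7.344423 − (-0.059455)·(7.344423 − 7.253731) / (-0.059455 − (-1.383382)) = 7.344423 − (-0.005392)/(1.323926) = 7.348495

7.2537, 7.3444, 7.3485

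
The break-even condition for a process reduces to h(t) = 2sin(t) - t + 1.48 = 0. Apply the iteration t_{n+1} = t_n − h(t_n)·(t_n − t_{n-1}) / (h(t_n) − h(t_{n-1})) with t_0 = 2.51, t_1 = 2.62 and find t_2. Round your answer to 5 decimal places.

h(2.51) = 0.1508618, h(2.62) = -0.1434767
t_2 = 2.6200000 − (-0.1434767)·(2.6200000 − 2.5100000) / (-0.1434767 − 0.1508618) = 2.6200000 − (-0.0157824)/(-0.2943386) = 2.5663800

2.56638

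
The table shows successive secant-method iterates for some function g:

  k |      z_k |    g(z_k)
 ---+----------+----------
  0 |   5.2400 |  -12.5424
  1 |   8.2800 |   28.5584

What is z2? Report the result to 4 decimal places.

z2 = 8.2800 − 28.5584·(8.2800 − 5.2400) / (28.5584 − (-12.5424))
   = 8.2800 − (86.817536)/(41.100800) = 6.167692

6.1677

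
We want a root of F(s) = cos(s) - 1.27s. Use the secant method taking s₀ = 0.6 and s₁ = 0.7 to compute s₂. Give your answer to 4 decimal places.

0.6338

F(0.6) = 0.063336, F(0.7) = -0.124158
s₂ = 0.700000 − (-0.124158)·(0.700000 − 0.600000) / (-0.124158 − 0.063336) = 0.700000 − (-0.012416)/(-0.187493) = 0.633780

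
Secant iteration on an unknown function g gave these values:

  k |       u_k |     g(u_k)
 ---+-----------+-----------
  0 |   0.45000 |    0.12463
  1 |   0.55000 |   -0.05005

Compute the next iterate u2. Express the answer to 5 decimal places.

u2 = 0.55000 − (-0.05005)·(0.55000 − 0.45000) / (-0.05005 − 0.12463)
   = 0.55000 − (-0.0050050)/(-0.1746800) = 0.5213476

0.52135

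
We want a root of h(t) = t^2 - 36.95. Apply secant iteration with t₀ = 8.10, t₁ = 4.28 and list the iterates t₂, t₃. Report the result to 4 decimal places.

5.7850, 6.1311

h(8.10) = 28.660000, h(4.28) = -18.631600
t₂ = 4.280000 − (-18.631600)·(4.280000 − 8.100000) / (-18.631600 − 28.660000) = 4.280000 − (71.172712)/(-47.291600) = 5.784976
h(5.784976) = -3.484055
t₃ = 5.784976 − (-3.484055)·(5.784976 − 4.280000) / (-3.484055 − (-18.631600)) = 5.784976 − (-5.243419)/(15.147545) = 6.131132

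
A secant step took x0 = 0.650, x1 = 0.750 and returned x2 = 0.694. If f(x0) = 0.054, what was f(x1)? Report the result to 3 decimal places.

The secant line through (0.650, 0.054) and (0.750, f(x1)) crosses zero at x2 = 0.694.
So (0.650, 0.054), (0.750, f(x1)), (0.694, 0) are collinear:
f(x1) = 0.054 · (0.750 − 0.694) / (0.650 − 0.694) = 0.054 · (0.05600)/(-0.04400) = -0.06873

-0.069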